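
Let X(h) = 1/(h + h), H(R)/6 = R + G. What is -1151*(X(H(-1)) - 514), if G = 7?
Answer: 42595057/72 ≈ 5.9160e+5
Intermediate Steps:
H(R) = 42 + 6*R (H(R) = 6*(R + 7) = 6*(7 + R) = 42 + 6*R)
X(h) = 1/(2*h)
-1151*(X(H(-1)) - 514) = -1151*(1/(2*(42 + 6*(-1))) - 514) = -1151*(1/(2*(42 - 6)) - 514) = -1151*((1/2)/36 - 514) = -1151*((1/2)*(1/36) - 514) = -1151*(1/72 - 514) = -1151*(-37007/72) = 42595057/72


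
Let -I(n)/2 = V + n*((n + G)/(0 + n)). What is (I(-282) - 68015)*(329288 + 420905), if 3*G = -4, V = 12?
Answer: -151851816481/3 ≈ -5.0617e+10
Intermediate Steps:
G = -4/3 (G = (1/3)*(-4) = -4/3 ≈ -1.3333)
I(n) = -64/3 - 2*n (I(n) = -2*(12 + n*((n - 4/3)/(0 + n))) = -2*(12 + n*((-4/3 + n)/n)) = -2*(12 + (-4/3 + n)) = -2*(32/3 + n) = -64/3 - 2*n)
(I(-282) - 68015)*(329288 + 420905) = ((-64/3 - 2*(-282)) - 68015)*(329288 + 420905) = ((-64/3 + 564) - 68015)*750193 = (1628/3 - 68015)*750193 = -202417/3*750193 = -151851816481/3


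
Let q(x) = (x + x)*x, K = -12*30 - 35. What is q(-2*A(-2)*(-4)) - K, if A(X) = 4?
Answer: 2443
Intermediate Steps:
K = -395 (K = -360 - 35 = -395)
q(x) = 2*x**2 (q(x) = (2*x)*x = 2*x**2)
q(-2*A(-2)*(-4)) - K = 2*(-2*4*(-4))**2 - 1*(-395) = 2*(-8*(-4))**2 + 395 = 2*32**2 + 395 = 2*1024 + 395 = 2048 + 395 = 2443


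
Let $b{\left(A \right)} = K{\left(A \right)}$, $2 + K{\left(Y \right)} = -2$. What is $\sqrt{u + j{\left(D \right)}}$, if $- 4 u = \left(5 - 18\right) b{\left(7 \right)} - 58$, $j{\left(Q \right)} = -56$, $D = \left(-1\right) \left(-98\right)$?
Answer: $\frac{i \sqrt{218}}{2} \approx 7.3824 i$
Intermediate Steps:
$K{\left(Y \right)} = -4$ ($K{\left(Y \right)} = -2 - 2 = -4$)
$D = 98$
$b{\left(A \right)} = -4$
$u = \frac{3}{2}$ ($u = - \frac{\left(5 - 18\right) \left(-4\right) - 58}{4} = - \frac{\left(-13\right) \left(-4\right) - 58}{4} = - \frac{52 - 58}{4} = \left(- \frac{1}{4}\right) \left(-6\right) = \frac{3}{2} \approx 1.5$)
$\sqrt{u + j{\left(D \right)}} = \sqrt{\frac{3}{2} - 56} = \sqrt{- \frac{109}{2}} = \frac{i \sqrt{218}}{2}$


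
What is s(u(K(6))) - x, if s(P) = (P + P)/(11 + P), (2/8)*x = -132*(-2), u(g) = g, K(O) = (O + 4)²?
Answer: -117016/111 ≈ -1054.2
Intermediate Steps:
K(O) = (4 + O)²
x = 1056 (x = 4*(-132*(-2)) = 4*264 = 1056)
s(P) = 2*P/(11 + P) (s(P) = (2*P)/(11 + P) = 2*P/(11 + P))
s(u(K(6))) - x = 2*(4 + 6)²/(11 + (4 + 6)²) - 1*1056 = 2*10²/(11 + 10²) - 1056 = 2*100/(11 + 100) - 1056 = 2*100/111 - 1056 = 2*100*(1/111) - 1056 = 200/111 - 1056 = -117016/111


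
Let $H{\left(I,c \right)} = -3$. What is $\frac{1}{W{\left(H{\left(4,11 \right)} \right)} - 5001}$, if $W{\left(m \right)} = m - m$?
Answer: $- \frac{1}{5001} \approx -0.00019996$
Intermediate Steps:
$W{\left(m \right)} = 0$
$\frac{1}{W{\left(H{\left(4,11 \right)} \right)} - 5001} = \frac{1}{0 - 5001} = \frac{1}{-5001} = - \frac{1}{5001}$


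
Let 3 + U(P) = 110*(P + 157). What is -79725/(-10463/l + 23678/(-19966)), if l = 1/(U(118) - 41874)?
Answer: -795894675/1214464892044 ≈ -0.00065535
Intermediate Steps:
U(P) = 17267 + 110*P (U(P) = -3 + 110*(P + 157) = -3 + 110*(157 + P) = -3 + (17270 + 110*P) = 17267 + 110*P)
l = -1/11627 (l = 1/((17267 + 110*118) - 41874) = 1/((17267 + 12980) - 41874) = 1/(30247 - 41874) = 1/(-11627) = -1/11627 ≈ -8.6007e-5)
-79725/(-10463/l + 23678/(-19966)) = -79725/(-10463/(-1/11627) + 23678/(-19966)) = -79725/(-10463*(-11627) + 23678*(-1/19966)) = -79725/(121653301 - 11839/9983) = -79725/1214464892044/9983 = -79725*9983/1214464892044 = -795894675/1214464892044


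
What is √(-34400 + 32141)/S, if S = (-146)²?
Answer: 3*I*√251/21316 ≈ 0.0022297*I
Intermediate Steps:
S = 21316
√(-34400 + 32141)/S = √(-34400 + 32141)/21316 = √(-2259)*(1/21316) = (3*I*√251)*(1/21316) = 3*I*√251/21316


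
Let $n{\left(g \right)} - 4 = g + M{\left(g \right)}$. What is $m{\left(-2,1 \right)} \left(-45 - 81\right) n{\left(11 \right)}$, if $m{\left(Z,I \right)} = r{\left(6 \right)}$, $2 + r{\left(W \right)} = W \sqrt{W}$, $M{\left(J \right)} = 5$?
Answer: $5040 - 15120 \sqrt{6} \approx -31996.0$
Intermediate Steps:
$r{\left(W \right)} = -2 + W^{\frac{3}{2}}$ ($r{\left(W \right)} = -2 + W \sqrt{W} = -2 + W^{\frac{3}{2}}$)
$m{\left(Z,I \right)} = -2 + 6 \sqrt{6}$ ($m{\left(Z,I \right)} = -2 + 6^{\frac{3}{2}} = -2 + 6 \sqrt{6}$)
$n{\left(g \right)} = 9 + g$ ($n{\left(g \right)} = 4 + \left(g + 5\right) = 4 + \left(5 + g\right) = 9 + g$)
$m{\left(-2,1 \right)} \left(-45 - 81\right) n{\left(11 \right)} = \left(-2 + 6 \sqrt{6}\right) \left(-45 - 81\right) \left(9 + 11\right) = \left(-2 + 6 \sqrt{6}\right) \left(-126\right) 20 = \left(252 - 756 \sqrt{6}\right) 20 = 5040 - 15120 \sqrt{6}$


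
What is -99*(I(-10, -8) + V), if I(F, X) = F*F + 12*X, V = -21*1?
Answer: 1683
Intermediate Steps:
V = -21
I(F, X) = F² + 12*X
-99*(I(-10, -8) + V) = -99*(((-10)² + 12*(-8)) - 21) = -99*((100 - 96) - 21) = -99*(4 - 21) = -99*(-17) = 1683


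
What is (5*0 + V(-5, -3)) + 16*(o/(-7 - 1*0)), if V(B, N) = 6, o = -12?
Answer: 234/7 ≈ 33.429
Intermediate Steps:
(5*0 + V(-5, -3)) + 16*(o/(-7 - 1*0)) = (5*0 + 6) + 16*(-12/(-7 - 1*0)) = (0 + 6) + 16*(-12/(-7 + 0)) = 6 + 16*(-12/(-7)) = 6 + 16*(-12*(-⅐)) = 6 + 16*(12/7) = 6 + 192/7 = 234/7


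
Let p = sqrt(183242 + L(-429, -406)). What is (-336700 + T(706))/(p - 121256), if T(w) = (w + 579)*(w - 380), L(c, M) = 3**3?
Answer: -9968455760/14702834267 - 82210*sqrt(183269)/14702834267 ≈ -0.68039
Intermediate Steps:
L(c, M) = 27
T(w) = (-380 + w)*(579 + w) (T(w) = (579 + w)*(-380 + w) = (-380 + w)*(579 + w))
p = sqrt(183269) (p = sqrt(183242 + 27) = sqrt(183269) ≈ 428.10)
(-336700 + T(706))/(p - 121256) = (-336700 + (-220020 + 706**2 + 199*706))/(sqrt(183269) - 121256) = (-336700 + (-220020 + 498436 + 140494))/(-121256 + sqrt(183269)) = (-336700 + 418910)/(-121256 + sqrt(183269)) = 82210/(-121256 + sqrt(183269))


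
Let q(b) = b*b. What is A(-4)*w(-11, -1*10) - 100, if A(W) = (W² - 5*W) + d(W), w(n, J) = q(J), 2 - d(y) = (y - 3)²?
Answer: -1200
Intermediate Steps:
d(y) = 2 - (-3 + y)² (d(y) = 2 - (y - 3)² = 2 - (-3 + y)²)
q(b) = b²
w(n, J) = J²
A(W) = 2 + W² - (-3 + W)² - 5*W (A(W) = (W² - 5*W) + (2 - (-3 + W)²) = 2 + W² - (-3 + W)² - 5*W)
A(-4)*w(-11, -1*10) - 100 = (-7 - 4)*(-1*10)² - 100 = -11*(-10)² - 100 = -11*100 - 100 = -1100 - 100 = -1200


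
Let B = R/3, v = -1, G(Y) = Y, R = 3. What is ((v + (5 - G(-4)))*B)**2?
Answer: 64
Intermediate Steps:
B = 1 (B = 3/3 = 3*(1/3) = 1)
((v + (5 - G(-4)))*B)**2 = ((-1 + (5 - 1*(-4)))*1)**2 = ((-1 + (5 + 4))*1)**2 = ((-1 + 9)*1)**2 = (8*1)**2 = 8**2 = 64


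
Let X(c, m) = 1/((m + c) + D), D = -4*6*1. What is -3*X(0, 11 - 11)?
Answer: 1/8 ≈ 0.12500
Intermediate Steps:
D = -24 (D = -24*1 = -24)
X(c, m) = 1/(-24 + c + m) (X(c, m) = 1/((m + c) - 24) = 1/((c + m) - 24) = 1/(-24 + c + m))
-3*X(0, 11 - 11) = -3/(-24 + 0 + (11 - 11)) = -3/(-24 + 0 + 0) = -3/(-24) = -3*(-1/24) = 1/8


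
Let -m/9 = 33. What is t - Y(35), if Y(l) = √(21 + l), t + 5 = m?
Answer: -302 - 2*√14 ≈ -309.48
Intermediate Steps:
m = -297 (m = -9*33 = -297)
t = -302 (t = -5 - 297 = -302)
t - Y(35) = -302 - √(21 + 35) = -302 - √56 = -302 - 2*√14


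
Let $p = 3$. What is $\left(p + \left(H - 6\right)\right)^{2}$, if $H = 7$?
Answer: $16$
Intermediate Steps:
$\left(p + \left(H - 6\right)\right)^{2} = \left(3 + \left(7 - 6\right)\right)^{2} = \left(3 + 1\right)^{2} = 4^{2} = 16$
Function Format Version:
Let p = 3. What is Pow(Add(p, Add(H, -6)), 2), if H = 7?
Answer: 16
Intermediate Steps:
Pow(Add(p, Add(H, -6)), 2) = Pow(Add(3, Add(7, -6)), 2) = Pow(Add(3, 1), 2) = Pow(4, 2) = 16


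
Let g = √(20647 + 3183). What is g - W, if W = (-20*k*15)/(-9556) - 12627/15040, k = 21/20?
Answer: 28981503/35930560 + √23830 ≈ 155.18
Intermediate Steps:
g = √23830 ≈ 154.37
k = 21/20 (k = 21*(1/20) = 21/20 ≈ 1.0500)
W = -28981503/35930560 (W = (-20*21/20*15)/(-9556) - 12627/15040 = -21*15*(-1/9556) - 12627*1/15040 = -315*(-1/9556) - 12627/15040 = 315/9556 - 12627/15040 = -28981503/35930560 ≈ -0.80660)
g - W = √23830 - 1*(-28981503/35930560) = √23830 + 28981503/35930560 = 28981503/35930560 + √23830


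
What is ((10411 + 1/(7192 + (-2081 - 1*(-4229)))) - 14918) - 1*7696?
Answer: -113976019/9340 ≈ -12203.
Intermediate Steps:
((10411 + 1/(7192 + (-2081 - 1*(-4229)))) - 14918) - 1*7696 = ((10411 + 1/(7192 + (-2081 + 4229))) - 14918) - 7696 = ((10411 + 1/(7192 + 2148)) - 14918) - 7696 = ((10411 + 1/9340) - 14918) - 7696 = (97238741/9340 - 14918) - 7696 = -42095379/9340 - 7696 = -113976019/9340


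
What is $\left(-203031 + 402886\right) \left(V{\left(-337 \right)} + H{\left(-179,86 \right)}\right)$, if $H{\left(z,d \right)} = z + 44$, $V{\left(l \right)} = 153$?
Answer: $3597390$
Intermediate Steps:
$H{\left(z,d \right)} = 44 + z$
$\left(-203031 + 402886\right) \left(V{\left(-337 \right)} + H{\left(-179,86 \right)}\right) = \left(-203031 + 402886\right) \left(153 + \left(44 - 179\right)\right) = 199855 \left(153 - 135\right) = 199855 \cdot 18 = 3597390$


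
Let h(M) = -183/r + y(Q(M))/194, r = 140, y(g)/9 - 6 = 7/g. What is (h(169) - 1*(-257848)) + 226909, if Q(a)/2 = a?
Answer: 556262325623/1147510 ≈ 4.8476e+5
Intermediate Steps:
Q(a) = 2*a
y(g) = 54 + 63/g (y(g) = 54 + 9*(7/g) = 54 + 63/g)
h(M) = -13971/13580 + 63/(388*M) (h(M) = -183/140 + (54 + 63/((2*M)))/194 = -183*1/140 + (54 + 63*(1/(2*M)))*(1/194) = -183/140 + (54 + 63/(2*M))*(1/194) = -183/140 + (27/97 + 63/(388*M)) = -13971/13580 + 63/(388*M))
(h(169) - 1*(-257848)) + 226909 = ((3/13580)*(735 - 4657*169)/169 - 1*(-257848)) + 226909 = ((3/13580)*(1/169)*(735 - 787033) + 257848) + 226909 = ((3/13580)*(1/169)*(-786298) + 257848) + 226909 = (-1179447/1147510 + 257848) + 226909 = 295881979033/1147510 + 226909 = 556262325623/1147510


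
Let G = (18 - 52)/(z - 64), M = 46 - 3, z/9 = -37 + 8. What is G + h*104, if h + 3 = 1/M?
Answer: -4324938/13975 ≈ -309.48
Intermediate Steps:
z = -261 (z = 9*(-37 + 8) = 9*(-29) = -261)
M = 43
h = -128/43 (h = -3 + 1/43 = -128/43 ≈ -2.9767)
G = 34/325 (G = (18 - 52)/(-261 - 64) = -34/(-325) = -34*(-1/325) = 34/325 ≈ 0.10462)
G + h*104 = 34/325 - 128/43*104 = 34/325 - 13312/43 = -4324938/13975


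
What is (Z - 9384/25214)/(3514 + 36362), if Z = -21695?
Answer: -273513557/502716732 ≈ -0.54407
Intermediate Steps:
(Z - 9384/25214)/(3514 + 36362) = (-21695 - 9384/25214)/(3514 + 36362) = (-21695 - 9384*1/25214)/39876 = (-21695 - 4692/12607)*(1/39876) = -273513557/12607*1/39876 = -273513557/502716732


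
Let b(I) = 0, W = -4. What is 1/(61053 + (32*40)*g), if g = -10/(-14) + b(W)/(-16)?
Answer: 7/433771 ≈ 1.6138e-5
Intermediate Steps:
g = 5/7 (g = -10/(-14) + 0/(-16) = -10*(-1/14) + 0*(-1/16) = 5/7 + 0 = 5/7 ≈ 0.71429)
1/(61053 + (32*40)*g) = 1/(61053 + (32*40)*(5/7)) = 1/(61053 + 1280*(5/7)) = 1/(61053 + 6400/7) = 1/(433771/7) = 7/433771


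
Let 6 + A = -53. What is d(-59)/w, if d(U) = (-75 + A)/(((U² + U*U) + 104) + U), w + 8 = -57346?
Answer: 67/200939739 ≈ 3.3343e-7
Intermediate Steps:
A = -59 (A = -6 - 53 = -59)
w = -57354 (w = -8 - 57346 = -57354)
d(U) = -134/(104 + U + 2*U²) (d(U) = (-75 - 59)/(((U² + U*U) + 104) + U) = -134/(((U² + U²) + 104) + U) = -134/((2*U² + 104) + U) = -134/((104 + 2*U²) + U) = -134/(104 + U + 2*U²))
d(-59)/w = -134/(104 - 59 + 2*(-59)²)/(-57354) = -134/(104 - 59 + 2*3481)*(-1/57354) = -134/(104 - 59 + 6962)*(-1/57354) = -134/7007*(-1/57354) = 67/200939739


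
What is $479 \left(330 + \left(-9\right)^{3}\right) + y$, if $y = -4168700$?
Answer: $-4359821$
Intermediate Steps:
$479 \left(330 + \left(-9\right)^{3}\right) + y = 479 \left(330 + \left(-9\right)^{3}\right) - 4168700 = 479 \left(330 - 729\right) - 4168700 = 479 \left(-399\right) - 4168700 = -191121 - 4168700 = -4359821$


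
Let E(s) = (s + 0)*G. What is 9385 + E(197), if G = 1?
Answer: 9582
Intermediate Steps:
E(s) = s (E(s) = (s + 0)*1 = s*1 = s)
9385 + E(197) = 9385 + 197 = 9582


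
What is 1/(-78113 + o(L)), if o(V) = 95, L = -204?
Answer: -1/78018 ≈ -1.2818e-5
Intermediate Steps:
1/(-78113 + o(L)) = 1/(-78113 + 95) = 1/(-78018) = -1/78018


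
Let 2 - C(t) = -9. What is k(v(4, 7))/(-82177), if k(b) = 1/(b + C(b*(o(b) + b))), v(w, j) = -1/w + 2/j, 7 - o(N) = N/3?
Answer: -28/25392693 ≈ -1.1027e-6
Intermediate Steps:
o(N) = 7 - N/3
C(t) = 11 (C(t) = 2 - 1*(-9) = 2 + 9 = 11)
k(b) = 1/(11 + b) (k(b) = 1/(b + 11) = 1/(11 + b))
k(v(4, 7))/(-82177) = 1/((11 + (-1/4 + 2/7))*(-82177)) = -1/82177/(11 + (-1*¼ + 2*(⅐))) = -1/82177/(11 + (-¼ + 2/7)) = -1/82177/(11 + 1/28) = -1/82177/(309/28) = (28/309)*(-1/82177) = -28/25392693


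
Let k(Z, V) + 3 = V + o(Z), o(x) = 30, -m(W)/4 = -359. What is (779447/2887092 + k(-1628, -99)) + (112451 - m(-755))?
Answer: 320303427203/2887092 ≈ 1.1094e+5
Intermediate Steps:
m(W) = 1436 (m(W) = -4*(-359) = 1436)
k(Z, V) = 27 + V (k(Z, V) = -3 + (V + 30) = -3 + (30 + V) = 27 + V)
(779447/2887092 + k(-1628, -99)) + (112451 - m(-755)) = (779447/2887092 + (27 - 99)) + (112451 - 1*1436) = (779447*(1/2887092) - 72) + (112451 - 1436) = (779447/2887092 - 72) + 111015 = -207091177/2887092 + 111015 = 320303427203/2887092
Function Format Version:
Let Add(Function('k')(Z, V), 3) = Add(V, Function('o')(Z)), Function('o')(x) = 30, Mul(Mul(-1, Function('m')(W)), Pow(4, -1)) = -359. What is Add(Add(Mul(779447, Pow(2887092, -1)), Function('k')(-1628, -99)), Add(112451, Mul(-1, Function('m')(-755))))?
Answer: Rational(320303427203, 2887092) ≈ 1.1094e+5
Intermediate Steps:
Function('m')(W) = 1436 (Function('m')(W) = Mul(-4, -359) = 1436)
Function('k')(Z, V) = Add(27, V) (Function('k')(Z, V) = Add(-3, Add(V, 30)) = Add(-3, Add(30, V)) = Add(27, V))
Add(Add(Mul(779447, Pow(2887092, -1)), Function('k')(-1628, -99)), Add(112451, Mul(-1, Function('m')(-755)))) = Add(Add(Mul(779447, Pow(2887092, -1)), Add(27, -99)), Add(112451, Mul(-1, 1436))) = Add(Add(Mul(779447, Rational(1, 2887092)), -72), Add(112451, -1436)) = Add(Add(Rational(779447, 2887092), -72), 111015) = Add(Rational(-207091177, 2887092), 111015) = Rational(320303427203, 2887092)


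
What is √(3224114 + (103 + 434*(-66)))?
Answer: √3195573 ≈ 1787.6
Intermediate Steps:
√(3224114 + (103 + 434*(-66))) = √(3224114 + (103 - 28644)) = √(3224114 - 28541) = √3195573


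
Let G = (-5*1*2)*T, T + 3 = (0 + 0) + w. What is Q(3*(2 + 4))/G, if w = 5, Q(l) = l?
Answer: -9/10 ≈ -0.90000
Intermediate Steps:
T = 2 (T = -3 + ((0 + 0) + 5) = -3 + (0 + 5) = -3 + 5 = 2)
G = -20 (G = (-5*1*2)*2 = -5*2*2 = -10*2 = -20)
Q(3*(2 + 4))/G = (3*(2 + 4))/(-20) = (3*6)*(-1/20) = 18*(-1/20) = -9/10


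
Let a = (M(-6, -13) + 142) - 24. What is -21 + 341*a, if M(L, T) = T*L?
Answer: 66815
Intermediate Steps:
M(L, T) = L*T
a = 196 (a = (-6*(-13) + 142) - 24 = (78 + 142) - 24 = 220 - 24 = 196)
-21 + 341*a = -21 + 341*196 = -21 + 66836 = 66815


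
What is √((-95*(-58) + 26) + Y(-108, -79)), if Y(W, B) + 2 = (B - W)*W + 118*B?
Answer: 2*I*√1730 ≈ 83.187*I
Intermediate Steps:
Y(W, B) = -2 + 118*B + W*(B - W) (Y(W, B) = -2 + ((B - W)*W + 118*B) = -2 + (W*(B - W) + 118*B) = -2 + (118*B + W*(B - W)) = -2 + 118*B + W*(B - W))
√((-95*(-58) + 26) + Y(-108, -79)) = √((-95*(-58) + 26) + (-2 - 1*(-108)² + 118*(-79) - 79*(-108))) = √((5510 + 26) + (-2 - 1*11664 - 9322 + 8532)) = √(5536 + (-2 - 11664 - 9322 + 8532)) = √(5536 - 12456) = √(-6920) = 2*I*√1730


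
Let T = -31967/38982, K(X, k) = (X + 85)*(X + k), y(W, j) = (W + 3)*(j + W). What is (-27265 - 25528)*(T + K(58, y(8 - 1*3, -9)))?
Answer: -7649869833437/38982 ≈ -1.9624e+8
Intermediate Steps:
y(W, j) = (3 + W)*(W + j)
K(X, k) = (85 + X)*(X + k)
T = -31967/38982 (T = -31967*1/38982 = -31967/38982 ≈ -0.82005)
(-27265 - 25528)*(T + K(58, y(8 - 1*3, -9))) = (-27265 - 25528)*(-31967/38982 + (58**2 + 85*58 + 85*((8 - 1*3)**2 + 3*(8 - 1*3) + 3*(-9) + (8 - 1*3)*(-9)) + 58*((8 - 1*3)**2 + 3*(8 - 1*3) + 3*(-9) + (8 - 1*3)*(-9)))) = -52793*(-31967/38982 + (3364 + 4930 + 85*((8 - 3)**2 + 3*(8 - 3) - 27 + (8 - 3)*(-9)) + 58*((8 - 3)**2 + 3*(8 - 3) - 27 + (8 - 3)*(-9)))) = -52793*(-31967/38982 + (3364 + 4930 + 85*(5**2 + 3*5 - 27 + 5*(-9)) + 58*(5**2 + 3*5 - 27 + 5*(-9)))) = -52793*(-31967/38982 + (3364 + 4930 + 85*(25 + 15 - 27 - 45) + 58*(25 + 15 - 27 - 45))) = -52793*(-31967/38982 + (3364 + 4930 + 85*(-32) + 58*(-32))) = -52793*(-31967/38982 + (3364 + 4930 - 2720 - 1856)) = -52793*(-31967/38982 + 3718) = -52793*144903109/38982 = -7649869833437/38982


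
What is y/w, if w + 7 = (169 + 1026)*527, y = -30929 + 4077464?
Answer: 4046535/629758 ≈ 6.4255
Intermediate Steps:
y = 4046535
w = 629758 (w = -7 + (169 + 1026)*527 = -7 + 1195*527 = -7 + 629765 = 629758)
y/w = 4046535/629758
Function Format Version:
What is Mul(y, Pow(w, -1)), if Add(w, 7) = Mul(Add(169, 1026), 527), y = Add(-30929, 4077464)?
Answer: Rational(4046535, 629758) ≈ 6.4255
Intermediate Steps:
y = 4046535
w = 629758 (w = Add(-7, Mul(Add(169, 1026), 527)) = Add(-7, Mul(1195, 527)) = Add(-7, 629765) = 629758)
Mul(y, Pow(w, -1)) = Mul(4046535, Pow(629758, -1)) = Mul(4046535, Rational(1, 629758)) = Rational(4046535, 629758)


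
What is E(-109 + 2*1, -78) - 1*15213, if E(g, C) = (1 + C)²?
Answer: -9284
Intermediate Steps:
E(-109 + 2*1, -78) - 1*15213 = (1 - 78)² - 1*15213 = (-77)² - 15213 = 5929 - 15213 = -9284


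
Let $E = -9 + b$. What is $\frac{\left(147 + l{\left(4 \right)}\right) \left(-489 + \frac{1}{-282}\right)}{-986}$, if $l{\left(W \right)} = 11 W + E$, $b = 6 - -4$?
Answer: $\frac{2206384}{23171} \approx 95.222$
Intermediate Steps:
$b = 10$ ($b = 6 + 4 = 10$)
$E = 1$ ($E = -9 + 10 = 1$)
$l{\left(W \right)} = 1 + 11 W$ ($l{\left(W \right)} = 11 W + 1 = 1 + 11 W$)
$\frac{\left(147 + l{\left(4 \right)}\right) \left(-489 + \frac{1}{-282}\right)}{-986} = \frac{\left(147 + \left(1 + 11 \cdot 4\right)\right) \left(-489 + \frac{1}{-282}\right)}{-986} = \left(147 + \left(1 + 44\right)\right) \left(-489 - \frac{1}{282}\right) \left(- \frac{1}{986}\right) = \left(147 + 45\right) \left(- \frac{137899}{282}\right) \left(- \frac{1}{986}\right) = 192 \left(- \frac{137899}{282}\right) \left(- \frac{1}{986}\right) = \left(- \frac{4412768}{47}\right) \left(- \frac{1}{986}\right) = \frac{2206384}{23171}$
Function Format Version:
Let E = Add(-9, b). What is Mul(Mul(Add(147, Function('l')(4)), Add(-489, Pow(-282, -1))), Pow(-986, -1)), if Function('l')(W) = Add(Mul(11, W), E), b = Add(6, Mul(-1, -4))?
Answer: Rational(2206384, 23171) ≈ 95.222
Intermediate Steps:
b = 10 (b = Add(6, 4) = 10)
E = 1 (E = Add(-9, 10) = 1)
Function('l')(W) = Add(1, Mul(11, W)) (Function('l')(W) = Add(Mul(11, W), 1) = Add(1, Mul(11, W)))
Mul(Mul(Add(147, Function('l')(4)), Add(-489, Pow(-282, -1))), Pow(-986, -1)) = Mul(Mul(Add(147, Add(1, Mul(11, 4))), Add(-489, Pow(-282, -1))), Pow(-986, -1)) = Mul(Mul(Add(147, Add(1, 44)), Add(-489, Rational(-1, 282))), Rational(-1, 986)) = Mul(Mul(Add(147, 45), Rational(-137899, 282)), Rational(-1, 986)) = Mul(Mul(192, Rational(-137899, 282)), Rational(-1, 986)) = Mul(Rational(-4412768, 47), Rational(-1, 986)) = Rational(2206384, 23171)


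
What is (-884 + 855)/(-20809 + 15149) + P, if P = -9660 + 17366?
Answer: 43615989/5660 ≈ 7706.0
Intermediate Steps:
P = 7706
(-884 + 855)/(-20809 + 15149) + P = (-884 + 855)/(-20809 + 15149) + 7706 = -29/(-5660) + 7706 = -29*(-1/5660) + 7706 = 29/5660 + 7706 = 43615989/5660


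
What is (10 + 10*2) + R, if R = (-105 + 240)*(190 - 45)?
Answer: 19605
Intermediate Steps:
R = 19575 (R = 135*145 = 19575)
(10 + 10*2) + R = (10 + 10*2) + 19575 = (10 + 20) + 19575 = 30 + 19575 = 19605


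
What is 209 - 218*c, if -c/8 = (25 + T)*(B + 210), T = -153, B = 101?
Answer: -69424943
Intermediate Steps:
c = 318464 (c = -8*(25 - 153)*(101 + 210) = -(-1024)*311 = -8*(-39808) = 318464)
209 - 218*c = 209 - 218*318464 = 209 - 69425152 = -69424943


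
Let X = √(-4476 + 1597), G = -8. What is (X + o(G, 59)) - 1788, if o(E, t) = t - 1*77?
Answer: -1806 + I*√2879 ≈ -1806.0 + 53.656*I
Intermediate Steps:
X = I*√2879 (X = √(-2879) = I*√2879 ≈ 53.656*I)
o(E, t) = -77 + t (o(E, t) = t - 77 = -77 + t)
(X + o(G, 59)) - 1788 = (I*√2879 + (-77 + 59)) - 1788 = (I*√2879 - 18) - 1788 = (-18 + I*√2879) - 1788 = -1806 + I*√2879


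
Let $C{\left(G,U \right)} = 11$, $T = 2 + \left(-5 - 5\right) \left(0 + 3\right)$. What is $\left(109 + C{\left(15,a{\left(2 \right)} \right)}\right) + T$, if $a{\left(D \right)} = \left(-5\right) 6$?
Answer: $92$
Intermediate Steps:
$a{\left(D \right)} = -30$
$T = -28$ ($T = 2 - 30 = -28$)
$\left(109 + C{\left(15,a{\left(2 \right)} \right)}\right) + T = \left(109 + 11\right) - 28 = 120 - 28 = 92$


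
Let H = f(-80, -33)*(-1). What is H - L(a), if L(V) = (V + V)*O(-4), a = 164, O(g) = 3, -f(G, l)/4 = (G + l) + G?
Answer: -1756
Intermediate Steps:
f(G, l) = -8*G - 4*l (f(G, l) = -4*((G + l) + G) = -4*(l + 2*G) = -8*G - 4*l)
H = -772 (H = (-8*(-80) - 4*(-33))*(-1) = (640 + 132)*(-1) = 772*(-1) = -772)
L(V) = 6*V (L(V) = (V + V)*3 = (2*V)*3 = 6*V)
H - L(a) = -772 - 6*164 = -772 - 1*984 = -772 - 984 = -1756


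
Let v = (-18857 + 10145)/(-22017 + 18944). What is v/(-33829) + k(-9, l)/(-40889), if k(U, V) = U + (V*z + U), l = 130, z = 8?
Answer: -106599785342/4250678023613 ≈ -0.025078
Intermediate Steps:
k(U, V) = 2*U + 8*V (k(U, V) = U + (V*8 + U) = U + (8*V + U) = U + (U + 8*V) = 2*U + 8*V)
v = 8712/3073 (v = -8712/(-3073) = -8712*(-1/3073) = 8712/3073 ≈ 2.8350)
v/(-33829) + k(-9, l)/(-40889) = (8712/3073)/(-33829) + (2*(-9) + 8*130)/(-40889) = (8712/3073)*(-1/33829) + (-18 + 1040)*(-1/40889) = -8712/103956517 + 1022*(-1/40889) = -8712/103956517 - 1022/40889 = -106599785342/4250678023613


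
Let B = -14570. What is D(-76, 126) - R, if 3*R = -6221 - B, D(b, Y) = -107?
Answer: -2890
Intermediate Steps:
R = 2783 (R = (-6221 - 1*(-14570))/3 = (-6221 + 14570)/3 = (⅓)*8349 = 2783)
D(-76, 126) - R = -107 - 1*2783 = -107 - 2783 = -2890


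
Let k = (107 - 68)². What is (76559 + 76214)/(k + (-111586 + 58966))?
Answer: -152773/51099 ≈ -2.9897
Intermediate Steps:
k = 1521 (k = 39² = 1521)
(76559 + 76214)/(k + (-111586 + 58966)) = (76559 + 76214)/(1521 + (-111586 + 58966)) = 152773/(1521 - 52620) = 152773/(-51099) = 152773*(-1/51099) = -152773/51099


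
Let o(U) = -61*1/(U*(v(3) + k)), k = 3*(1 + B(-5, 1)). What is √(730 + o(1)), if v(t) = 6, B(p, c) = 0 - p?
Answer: √104754/12 ≈ 26.971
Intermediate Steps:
B(p, c) = -p
k = 18 (k = 3*(1 - 1*(-5)) = 3*(1 + 5) = 3*6 = 18)
o(U) = -61/(24*U) (o(U) = -61*1/(U*(6 + 18)) = -61*1/(24*U) = -61/(24*U))
√(730 + o(1)) = √(730 - 61/24/1) = √(730 - 61/24*1) = √(730 - 61/24) = √(17459/24) = √104754/12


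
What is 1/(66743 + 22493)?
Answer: 1/89236 ≈ 1.1206e-5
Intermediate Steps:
1/(66743 + 22493) = 1/89236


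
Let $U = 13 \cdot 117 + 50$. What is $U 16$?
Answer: $25136$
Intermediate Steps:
$U = 1571$ ($U = 1521 + 50 = 1571$)
$U 16 = 1571 \cdot 16 = 25136$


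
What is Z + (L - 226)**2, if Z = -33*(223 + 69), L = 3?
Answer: 40093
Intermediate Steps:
Z = -9636 (Z = -33*292 = -9636)
Z + (L - 226)**2 = -9636 + (3 - 226)**2 = -9636 + (-223)**2 = -9636 + 49729 = 40093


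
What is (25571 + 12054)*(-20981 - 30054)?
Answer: -1920191875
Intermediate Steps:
(25571 + 12054)*(-20981 - 30054) = 37625*(-51035) = -1920191875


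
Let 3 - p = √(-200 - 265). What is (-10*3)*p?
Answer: -90 + 30*I*√465 ≈ -90.0 + 646.92*I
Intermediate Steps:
p = 3 - I*√465 (p = 3 - √(-200 - 265) = 3 - √(-465) = 3 - I*√465 ≈ 3.0 - 21.564*I)
(-10*3)*p = (-10*3)*(3 - I*√465) = -30*(3 - I*√465) = -90 + 30*I*√465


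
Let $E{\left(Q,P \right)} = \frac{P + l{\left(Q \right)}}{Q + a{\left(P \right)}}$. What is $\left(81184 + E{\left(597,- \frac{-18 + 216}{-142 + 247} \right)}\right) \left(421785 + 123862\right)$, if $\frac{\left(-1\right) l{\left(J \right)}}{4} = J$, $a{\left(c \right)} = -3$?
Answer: $\frac{17053810121277}{385} \approx 4.4296 \cdot 10^{10}$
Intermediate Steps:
$l{\left(J \right)} = - 4 J$
$E{\left(Q,P \right)} = \frac{P - 4 Q}{-3 + Q}$ ($E{\left(Q,P \right)} = \frac{P - 4 Q}{Q - 3} = \frac{P - 4 Q}{-3 + Q}$)
$\left(81184 + E{\left(597,- \frac{-18 + 216}{-142 + 247} \right)}\right) \left(421785 + 123862\right) = \left(81184 + \frac{- \frac{-18 + 216}{-142 + 247} - 2388}{-3 + 597}\right) \left(421785 + 123862\right) = \left(81184 + \frac{- \frac{198}{105} - 2388}{594}\right) 545647 = \left(81184 + \frac{\left(-1\right) \frac{66}{35} - 2388}{594}\right) 545647 = \left(81184 + \frac{- \frac{66}{35} - 2388}{594}\right) 545647 = \left(81184 + \frac{1}{594} \left(- \frac{83646}{35}\right)\right) 545647 = \left(81184 - \frac{1549}{385}\right) 545647 = \frac{31254291}{385} \cdot 545647 = \frac{17053810121277}{385}$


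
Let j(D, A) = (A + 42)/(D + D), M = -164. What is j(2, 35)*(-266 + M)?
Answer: -16555/2 ≈ -8277.5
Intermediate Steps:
j(D, A) = (42 + A)/(2*D) (j(D, A) = (42 + A)/((2*D)) = (42 + A)*(1/(2*D)) = (42 + A)/(2*D))
j(2, 35)*(-266 + M) = ((½)*(42 + 35)/2)*(-266 - 164) = ((½)*(½)*77)*(-430) = (77/4)*(-430) = -16555/2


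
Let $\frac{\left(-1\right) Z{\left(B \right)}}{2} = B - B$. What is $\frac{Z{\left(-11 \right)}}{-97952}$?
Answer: $0$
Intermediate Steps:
$Z{\left(B \right)} = 0$ ($Z{\left(B \right)} = - 2 \left(B - B\right) = \left(-2\right) 0 = 0$)
$\frac{Z{\left(-11 \right)}}{-97952} = \frac{0}{-97952} = 0 \left(- \frac{1}{97952}\right) = 0$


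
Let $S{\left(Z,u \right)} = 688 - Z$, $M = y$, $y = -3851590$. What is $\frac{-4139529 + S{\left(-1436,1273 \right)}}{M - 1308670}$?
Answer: $\frac{827481}{1032052} \approx 0.80178$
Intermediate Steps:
$M = -3851590$
$\frac{-4139529 + S{\left(-1436,1273 \right)}}{M - 1308670} = \frac{-4139529 + \left(688 - -1436\right)}{-3851590 - 1308670} = \frac{-4139529 + \left(688 + 1436\right)}{-5160260} = \left(-4139529 + 2124\right) \left(- \frac{1}{5160260}\right) = \left(-4137405\right) \left(- \frac{1}{5160260}\right) = \frac{827481}{1032052}$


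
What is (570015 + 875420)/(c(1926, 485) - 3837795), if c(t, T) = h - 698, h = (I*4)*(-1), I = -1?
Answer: -1445435/3838489 ≈ -0.37656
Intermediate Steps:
h = 4 (h = -1*4*(-1) = -4*(-1) = 4)
c(t, T) = -694 (c(t, T) = 4 - 698 = -694)
(570015 + 875420)/(c(1926, 485) - 3837795) = (570015 + 875420)/(-694 - 3837795) = 1445435/(-3838489) = 1445435*(-1/3838489) = -1445435/3838489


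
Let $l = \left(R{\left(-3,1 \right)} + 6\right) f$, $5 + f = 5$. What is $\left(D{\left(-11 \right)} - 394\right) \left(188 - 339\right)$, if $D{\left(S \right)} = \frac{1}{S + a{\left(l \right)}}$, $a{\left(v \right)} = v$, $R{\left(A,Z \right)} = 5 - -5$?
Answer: $\frac{654585}{11} \approx 59508.0$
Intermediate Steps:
$R{\left(A,Z \right)} = 10$ ($R{\left(A,Z \right)} = 5 + 5 = 10$)
$f = 0$ ($f = -5 + 5 = 0$)
$l = 0$ ($l = \left(10 + 6\right) 0 = 16 \cdot 0 = 0$)
$D{\left(S \right)} = \frac{1}{S}$ ($D{\left(S \right)} = \frac{1}{S + 0} = \frac{1}{S}$)
$\left(D{\left(-11 \right)} - 394\right) \left(188 - 339\right) = \left(\frac{1}{-11} - 394\right) \left(188 - 339\right) = \left(- \frac{1}{11} - 394\right) \left(-151\right) = \left(- \frac{4335}{11}\right) \left(-151\right) = \frac{654585}{11}$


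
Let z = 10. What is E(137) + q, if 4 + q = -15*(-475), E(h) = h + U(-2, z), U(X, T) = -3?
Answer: 7255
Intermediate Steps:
E(h) = -3 + h (E(h) = h - 3 = -3 + h)
q = 7121 (q = -4 - 15*(-475) = -4 + 7125 = 7121)
E(137) + q = (-3 + 137) + 7121 = 134 + 7121 = 7255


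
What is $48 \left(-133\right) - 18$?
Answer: $-6402$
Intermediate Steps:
$48 \left(-133\right) - 18 = -6384 - 18 = -6402$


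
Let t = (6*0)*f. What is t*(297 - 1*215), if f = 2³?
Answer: 0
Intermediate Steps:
f = 8
t = 0 (t = (6*0)*8 = 0*8 = 0)
t*(297 - 1*215) = 0*(297 - 1*215) = 0*(297 - 215) = 0*82 = 0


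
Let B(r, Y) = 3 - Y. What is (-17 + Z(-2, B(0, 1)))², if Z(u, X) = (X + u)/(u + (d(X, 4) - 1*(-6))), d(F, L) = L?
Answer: 289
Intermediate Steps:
Z(u, X) = (X + u)/(10 + u) (Z(u, X) = (X + u)/(u + (4 - 1*(-6))) = (X + u)/(u + (4 + 6)) = (X + u)/(u + 10) = (X + u)/(10 + u))
(-17 + Z(-2, B(0, 1)))² = (-17 + ((3 - 1*1) - 2)/(10 - 2))² = (-17 + ((3 - 1) - 2)/8)² = (-17 + (2 - 2)/8)² = (-17 + (⅛)*0)² = (-17 + 0)² = (-17)² = 289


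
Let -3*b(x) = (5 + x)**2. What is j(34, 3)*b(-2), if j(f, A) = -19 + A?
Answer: 48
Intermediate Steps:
b(x) = -(5 + x)**2/3
j(34, 3)*b(-2) = (-19 + 3)*(-(5 - 2)**2/3) = -(-16)*3**2/3 = -(-16)*9/3 = -16*(-3) = 48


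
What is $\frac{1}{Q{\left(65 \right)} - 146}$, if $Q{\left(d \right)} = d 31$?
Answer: $\frac{1}{1869} \approx 0.00053505$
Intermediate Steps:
$Q{\left(d \right)} = 31 d$
$\frac{1}{Q{\left(65 \right)} - 146} = \frac{1}{31 \cdot 65 - 146} = \frac{1}{2015 - 146} = \frac{1}{1869}$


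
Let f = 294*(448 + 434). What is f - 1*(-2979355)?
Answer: 3238663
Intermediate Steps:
f = 259308 (f = 294*882 = 259308)
f - 1*(-2979355) = 259308 - 1*(-2979355) = 259308 + 2979355 = 3238663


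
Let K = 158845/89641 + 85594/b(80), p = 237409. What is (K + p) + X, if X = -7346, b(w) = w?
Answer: 828765814997/3585640 ≈ 2.3113e+5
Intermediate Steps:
K = 3842719677/3585640 (K = 158845/89641 + 85594/80 = 158845*(1/89641) + 85594*(1/80) = 158845/89641 + 42797/40 = 3842719677/3585640 ≈ 1071.7)
(K + p) + X = (3842719677/3585640 + 237409) - 7346 = 855105926437/3585640 - 7346 = 828765814997/3585640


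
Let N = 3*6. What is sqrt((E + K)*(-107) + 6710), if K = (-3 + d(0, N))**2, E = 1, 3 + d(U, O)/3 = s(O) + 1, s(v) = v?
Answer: 2*I*sqrt(52518) ≈ 458.34*I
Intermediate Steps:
N = 18
d(U, O) = -6 + 3*O (d(U, O) = -9 + 3*(O + 1) = -9 + 3*(1 + O) = -9 + (3 + 3*O) = -6 + 3*O)
K = 2025 (K = (-3 + (-6 + 3*18))**2 = (-3 + (-6 + 54))**2 = (-3 + 48)**2 = 45**2 = 2025)
sqrt((E + K)*(-107) + 6710) = sqrt((1 + 2025)*(-107) + 6710) = sqrt(2026*(-107) + 6710) = sqrt(-216782 + 6710) = sqrt(-210072) = 2*I*sqrt(52518)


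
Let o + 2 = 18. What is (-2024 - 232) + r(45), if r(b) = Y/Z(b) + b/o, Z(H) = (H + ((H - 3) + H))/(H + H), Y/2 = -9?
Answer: -398721/176 ≈ -2265.5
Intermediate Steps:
Y = -18 (Y = 2*(-9) = -18)
Z(H) = (-3 + 3*H)/(2*H) (Z(H) = (H + ((-3 + H) + H))/((2*H)) = (H + (-3 + 2*H))*(1/(2*H)) = (-3 + 3*H)*(1/(2*H)) = (-3 + 3*H)/(2*H))
o = 16 (o = -2 + 18 = 16)
r(b) = b/16 - 12*b/(-1 + b) (r(b) = -18*2*b/(3*(-1 + b)) + b/16 = -12*b/(-1 + b) + b*(1/16) = -12*b/(-1 + b) + b/16 = b/16 - 12*b/(-1 + b))
(-2024 - 232) + r(45) = (-2024 - 232) + (1/16)*45*(-193 + 45)/(-1 + 45) = -2256 + (1/16)*45*(-148)/44 = -2256 + (1/16)*45*(1/44)*(-148) = -2256 - 1665/176 = -398721/176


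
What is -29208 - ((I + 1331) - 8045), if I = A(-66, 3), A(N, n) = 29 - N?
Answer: -22589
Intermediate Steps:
I = 95 (I = 29 - 1*(-66) = 29 + 66 = 95)
-29208 - ((I + 1331) - 8045) = -29208 - ((95 + 1331) - 8045) = -29208 - (1426 - 8045) = -29208 - 1*(-6619) = -29208 + 6619 = -22589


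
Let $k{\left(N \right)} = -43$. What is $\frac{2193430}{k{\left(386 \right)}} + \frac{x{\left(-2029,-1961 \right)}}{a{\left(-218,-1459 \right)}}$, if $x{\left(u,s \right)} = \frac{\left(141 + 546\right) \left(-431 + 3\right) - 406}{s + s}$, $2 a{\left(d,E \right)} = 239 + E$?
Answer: $- \frac{61018819321}{1196210} \approx -51010.0$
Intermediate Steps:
$a{\left(d,E \right)} = \frac{239}{2} + \frac{E}{2}$ ($a{\left(d,E \right)} = \frac{239 + E}{2} = \frac{239}{2} + \frac{E}{2}$)
$x{\left(u,s \right)} = - \frac{147221}{s}$ ($x{\left(u,s \right)} = \frac{687 \left(-428\right) - 406}{2 s} = \left(-294036 - 406\right) \frac{1}{2 s} = - 294442 \frac{1}{2 s} = - \frac{147221}{s}$)
$\frac{2193430}{k{\left(386 \right)}} + \frac{x{\left(-2029,-1961 \right)}}{a{\left(-218,-1459 \right)}} = \frac{2193430}{-43} + \frac{\left(-147221\right) \frac{1}{-1961}}{\frac{239}{2} + \frac{1}{2} \left(-1459\right)} = 2193430 \left(- \frac{1}{43}\right) + \frac{\left(-147221\right) \left(- \frac{1}{1961}\right)}{\frac{239}{2} - \frac{1459}{2}} = -51010 + \frac{147221}{1961 \left(-610\right)} = -51010 + \frac{147221}{1961} \left(- \frac{1}{610}\right) = -51010 - \frac{147221}{1196210} = - \frac{61018819321}{1196210}$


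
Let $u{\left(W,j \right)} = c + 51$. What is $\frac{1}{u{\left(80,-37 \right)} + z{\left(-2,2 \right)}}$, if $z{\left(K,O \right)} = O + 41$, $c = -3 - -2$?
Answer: $\frac{1}{93} \approx 0.010753$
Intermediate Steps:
$c = -1$ ($c = -3 + 2 = -1$)
$z{\left(K,O \right)} = 41 + O$
$u{\left(W,j \right)} = 50$ ($u{\left(W,j \right)} = -1 + 51 = 50$)
$\frac{1}{u{\left(80,-37 \right)} + z{\left(-2,2 \right)}} = \frac{1}{50 + \left(41 + 2\right)} = \frac{1}{50 + 43} = \frac{1}{93}$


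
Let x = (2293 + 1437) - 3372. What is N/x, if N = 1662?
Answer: 831/179 ≈ 4.6425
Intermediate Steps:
x = 358 (x = 3730 - 3372 = 358)
N/x = 1662/358 = 1662*(1/358) = 831/179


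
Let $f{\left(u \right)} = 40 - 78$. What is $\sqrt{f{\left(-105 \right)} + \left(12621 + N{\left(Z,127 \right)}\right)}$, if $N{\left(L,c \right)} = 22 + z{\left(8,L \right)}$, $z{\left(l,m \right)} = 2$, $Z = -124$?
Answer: $\sqrt{12607} \approx 112.28$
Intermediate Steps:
$f{\left(u \right)} = -38$
$N{\left(L,c \right)} = 24$ ($N{\left(L,c \right)} = 22 + 2 = 24$)
$\sqrt{f{\left(-105 \right)} + \left(12621 + N{\left(Z,127 \right)}\right)} = \sqrt{-38 + \left(12621 + 24\right)} = \sqrt{-38 + 12645} = \sqrt{12607}$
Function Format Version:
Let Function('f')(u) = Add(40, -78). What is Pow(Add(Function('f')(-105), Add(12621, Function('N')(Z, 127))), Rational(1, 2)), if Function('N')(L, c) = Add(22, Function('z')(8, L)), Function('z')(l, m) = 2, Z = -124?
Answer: Pow(12607, Rational(1, 2)) ≈ 112.28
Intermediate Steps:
Function('f')(u) = -38
Function('N')(L, c) = 24 (Function('N')(L, c) = Add(22, 2) = 24)
Pow(Add(Function('f')(-105), Add(12621, Function('N')(Z, 127))), Rational(1, 2)) = Pow(Add(-38, Add(12621, 24)), Rational(1, 2)) = Pow(Add(-38, 12645), Rational(1, 2)) = Pow(12607, Rational(1, 2))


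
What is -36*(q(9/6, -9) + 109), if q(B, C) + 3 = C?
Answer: -3492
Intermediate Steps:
q(B, C) = -3 + C
-36*(q(9/6, -9) + 109) = -36*((-3 - 9) + 109) = -36*(-12 + 109) = -36*97 = -3492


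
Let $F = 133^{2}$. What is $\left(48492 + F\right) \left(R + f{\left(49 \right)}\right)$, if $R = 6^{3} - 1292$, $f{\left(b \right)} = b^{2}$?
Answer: $87689825$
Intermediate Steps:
$F = 17689$
$R = -1076$ ($R = 216 - 1292 = -1076$)
$\left(48492 + F\right) \left(R + f{\left(49 \right)}\right) = \left(48492 + 17689\right) \left(-1076 + 49^{2}\right) = 66181 \left(-1076 + 2401\right) = 66181 \cdot 1325 = 87689825$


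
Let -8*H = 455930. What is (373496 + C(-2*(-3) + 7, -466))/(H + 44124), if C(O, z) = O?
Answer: -1494036/51469 ≈ -29.028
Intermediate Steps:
H = -227965/4 (H = -1/8*455930 = -227965/4 ≈ -56991.)
(373496 + C(-2*(-3) + 7, -466))/(H + 44124) = (373496 + (-2*(-3) + 7))/(-227965/4 + 44124) = (373496 + (6 + 7))/(-51469/4) = (373496 + 13)*(-4/51469) = 373509*(-4/51469) = -1494036/51469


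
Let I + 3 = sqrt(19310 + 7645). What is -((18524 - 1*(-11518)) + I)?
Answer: -30039 - 3*sqrt(2995) ≈ -30203.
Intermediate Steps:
I = -3 + 3*sqrt(2995) (I = -3 + sqrt(19310 + 7645) = -3 + sqrt(26955) = -3 + 3*sqrt(2995) ≈ 161.18)
-((18524 - 1*(-11518)) + I) = -((18524 - 1*(-11518)) + (-3 + 3*sqrt(2995))) = -((18524 + 11518) + (-3 + 3*sqrt(2995))) = -(30042 + (-3 + 3*sqrt(2995))) = -(30039 + 3*sqrt(2995)) = -30039 - 3*sqrt(2995)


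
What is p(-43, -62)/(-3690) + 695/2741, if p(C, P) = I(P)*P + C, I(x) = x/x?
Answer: 190157/674286 ≈ 0.28201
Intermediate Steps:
I(x) = 1
p(C, P) = C + P (p(C, P) = 1*P + C = P + C = C + P)
p(-43, -62)/(-3690) + 695/2741 = (-43 - 62)/(-3690) + 695/2741 = -105*(-1/3690) + 695*(1/2741) = 7/246 + 695/2741 = 190157/674286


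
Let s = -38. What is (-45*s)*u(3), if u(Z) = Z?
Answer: 5130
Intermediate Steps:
(-45*s)*u(3) = -45*(-38)*3 = 1710*3 = 5130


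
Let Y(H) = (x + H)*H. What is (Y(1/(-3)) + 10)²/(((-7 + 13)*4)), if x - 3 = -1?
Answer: 7225/1944 ≈ 3.7166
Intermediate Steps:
x = 2 (x = 3 - 1 = 2)
Y(H) = H*(2 + H) (Y(H) = (2 + H)*H = H*(2 + H))
(Y(1/(-3)) + 10)²/(((-7 + 13)*4)) = ((1/(-3))*(2 + 1/(-3)) + 10)²/(((-7 + 13)*4)) = ((1*(-⅓))*(2 + 1*(-⅓)) + 10)²/((6*4)) = (-(2 - ⅓)/3 + 10)²/24 = (-⅓*5/3 + 10)²*(1/24) = (-5/9 + 10)²*(1/24) = (85/9)²*(1/24) = (7225/81)*(1/24) = 7225/1944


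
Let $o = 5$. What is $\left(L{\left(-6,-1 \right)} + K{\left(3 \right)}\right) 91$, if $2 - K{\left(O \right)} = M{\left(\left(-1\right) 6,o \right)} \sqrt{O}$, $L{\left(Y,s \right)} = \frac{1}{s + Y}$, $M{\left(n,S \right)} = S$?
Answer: $169 - 455 \sqrt{3} \approx -619.08$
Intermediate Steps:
$L{\left(Y,s \right)} = \frac{1}{Y + s}$
$K{\left(O \right)} = 2 - 5 \sqrt{O}$
$\left(L{\left(-6,-1 \right)} + K{\left(3 \right)}\right) 91 = \left(\frac{1}{-6 - 1} + \left(2 - 5 \sqrt{3}\right)\right) 91 = \left(\frac{1}{-7} + \left(2 - 5 \sqrt{3}\right)\right) 91 = \left(- \frac{1}{7} + \left(2 - 5 \sqrt{3}\right)\right) 91 = \left(\frac{13}{7} - 5 \sqrt{3}\right) 91 = 169 - 455 \sqrt{3}$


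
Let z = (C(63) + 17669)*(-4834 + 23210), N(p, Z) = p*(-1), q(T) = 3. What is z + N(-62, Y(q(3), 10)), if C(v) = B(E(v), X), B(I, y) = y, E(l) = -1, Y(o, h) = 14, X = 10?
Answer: 324869366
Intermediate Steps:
C(v) = 10
N(p, Z) = -p
z = 324869304 (z = (10 + 17669)*(-4834 + 23210) = 17679*18376 = 324869304)
z + N(-62, Y(q(3), 10)) = 324869304 - 1*(-62) = 324869304 + 62 = 324869366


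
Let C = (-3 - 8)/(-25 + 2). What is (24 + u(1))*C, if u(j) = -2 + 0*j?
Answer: 242/23 ≈ 10.522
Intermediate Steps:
C = 11/23 (C = -11/(-23) = -11*(-1/23) = 11/23 ≈ 0.47826)
u(j) = -2 (u(j) = -2 + 0 = -2)
(24 + u(1))*C = (24 - 2)*(11/23) = 22*(11/23) = 242/23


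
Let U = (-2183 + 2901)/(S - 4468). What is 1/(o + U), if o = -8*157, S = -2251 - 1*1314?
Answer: -8033/10090166 ≈ -0.00079612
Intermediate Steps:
S = -3565 (S = -2251 - 1314 = -3565)
o = -1256
U = -718/8033 (U = (-2183 + 2901)/(-3565 - 4468) = 718/(-8033) = 718*(-1/8033) = -718/8033 ≈ -0.089381)
1/(o + U) = 1/(-1256 - 718/8033) = 1/(-10090166/8033) = -8033/10090166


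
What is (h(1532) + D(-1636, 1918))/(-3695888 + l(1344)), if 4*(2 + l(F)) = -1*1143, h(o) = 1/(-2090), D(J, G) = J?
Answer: 6838482/15450014635 ≈ 0.00044262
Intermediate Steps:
h(o) = -1/2090
l(F) = -1151/4 (l(F) = -2 + (-1*1143)/4 = -2 + (1/4)*(-1143) = -2 - 1143/4 = -1151/4)
(h(1532) + D(-1636, 1918))/(-3695888 + l(1344)) = (-1/2090 - 1636)/(-3695888 - 1151/4) = -3419241/(2090*(-14784703/4)) = -3419241/2090*(-4/14784703) = 6838482/15450014635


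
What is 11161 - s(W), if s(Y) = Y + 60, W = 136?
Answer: 10965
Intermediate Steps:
s(Y) = 60 + Y
11161 - s(W) = 11161 - (60 + 136) = 11161 - 1*196 = 11161 - 196 = 10965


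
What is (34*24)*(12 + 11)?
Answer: 18768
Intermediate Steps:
(34*24)*(12 + 11) = 816*23 = 18768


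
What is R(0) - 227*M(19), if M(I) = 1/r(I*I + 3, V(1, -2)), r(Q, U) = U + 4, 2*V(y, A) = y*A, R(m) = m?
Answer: -227/3 ≈ -75.667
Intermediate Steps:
V(y, A) = A*y/2 (V(y, A) = (y*A)/2 = (A*y)/2 = A*y/2)
r(Q, U) = 4 + U
M(I) = ⅓ (M(I) = 1/(4 + (½)*(-2)*1) = 1/(4 - 1) = 1/3 = ⅓)
R(0) - 227*M(19) = 0 - 227*⅓ = 0 - 227/3 = -227/3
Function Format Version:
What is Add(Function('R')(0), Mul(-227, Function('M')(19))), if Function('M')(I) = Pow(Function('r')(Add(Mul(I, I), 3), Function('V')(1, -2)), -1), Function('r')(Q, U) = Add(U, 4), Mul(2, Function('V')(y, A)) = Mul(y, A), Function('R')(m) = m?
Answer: Rational(-227, 3) ≈ -75.667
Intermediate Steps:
Function('V')(y, A) = Mul(Rational(1, 2), A, y) (Function('V')(y, A) = Mul(Rational(1, 2), Mul(y, A)) = Mul(Rational(1, 2), Mul(A, y)) = Mul(Rational(1, 2), A, y))
Function('r')(Q, U) = Add(4, U)
Function('M')(I) = Rational(1, 3) (Function('M')(I) = Pow(Add(4, Mul(Rational(1, 2), -2, 1)), -1) = Pow(Add(4, -1), -1) = Pow(3, -1) = Rational(1, 3))
Add(Function('R')(0), Mul(-227, Function('M')(19))) = Add(0, Mul(-227, Rational(1, 3))) = Add(0, Rational(-227, 3)) = Rational(-227, 3)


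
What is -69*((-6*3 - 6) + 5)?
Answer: 1311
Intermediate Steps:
-69*((-6*3 - 6) + 5) = -69*((-18 - 6) + 5) = -69*(-24 + 5) = -69*(-19) = 1311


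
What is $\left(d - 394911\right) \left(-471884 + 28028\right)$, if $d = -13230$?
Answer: $181155831696$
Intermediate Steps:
$\left(d - 394911\right) \left(-471884 + 28028\right) = \left(-13230 - 394911\right) \left(-471884 + 28028\right) = \left(-408141\right) \left(-443856\right) = 181155831696$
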